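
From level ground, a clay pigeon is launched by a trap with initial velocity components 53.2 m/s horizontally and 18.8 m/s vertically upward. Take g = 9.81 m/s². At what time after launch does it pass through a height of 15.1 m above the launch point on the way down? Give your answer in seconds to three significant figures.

2.69 s

Height y(t) = 18.80 t − 4.905 t² = 15.1 gives 4.905 t² − 18.80 t + 15.1 = 0.
t = [18.80 ± √(18.80² − 2·9.81·15.1)] / 9.81 = (18.80 ± 7.562) / 9.81, so t = 1.146 s or t = 2.687 s.
The descending-branch root is 2.687 s.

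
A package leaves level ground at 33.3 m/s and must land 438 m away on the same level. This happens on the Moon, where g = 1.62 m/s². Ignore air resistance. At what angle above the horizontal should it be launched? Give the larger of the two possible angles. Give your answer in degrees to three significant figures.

R = v₀² sin 2θ / g gives sin 2θ = gR/v₀² = 1.62·438/33.3² = 0.6399.
2θ = 39.78° or 180° − 39.78° = 140.2°, so θ = 19.89° or 70.11°.
The larger angle is 70.11°.

70.1°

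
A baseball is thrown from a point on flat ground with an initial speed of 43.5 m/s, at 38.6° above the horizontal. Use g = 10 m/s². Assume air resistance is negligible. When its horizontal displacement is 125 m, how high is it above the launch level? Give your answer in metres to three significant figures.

Resolve: vₓ = 43.50 cos 38.6° = 34.00 m/s and v_y0 = 43.50 sin 38.6° = 27.14 m/s.
At x = 125 m, t = x/vₓ = 125/34.00 = 3.677 s.
Height: y = v_y0 t − ½ g t² = 27.14 × 3.677 − 5.000 × 3.677² = 99.79 − 67.60 = 32.19 m.

32.2 m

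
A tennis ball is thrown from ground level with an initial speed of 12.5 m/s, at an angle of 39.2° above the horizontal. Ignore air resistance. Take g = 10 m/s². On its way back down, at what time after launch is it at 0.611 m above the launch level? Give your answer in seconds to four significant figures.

1.499 s

Resolve: vₓ = 12.50 cos 39.2° = 9.687 m/s and v_y0 = 12.50 sin 39.2° = 7.900 m/s.
Height y(t) = 7.900 t − 5.000 t² = 0.611 gives 5.000 t² − 7.900 t + 0.611 = 0.
t = [7.900 ± √(7.900² − 2·10.0·0.611)] / 10.0 = (7.900 ± 7.085) / 10.0, so t = 0.08155 s or t = 1.499 s.
The descending-branch root is 1.499 s.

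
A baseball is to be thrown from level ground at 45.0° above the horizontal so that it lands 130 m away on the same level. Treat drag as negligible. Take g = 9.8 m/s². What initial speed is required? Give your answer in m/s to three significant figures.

35.7 m/s

Level-ground range: R = v₀² sin(2θ)/g, so v₀ = √(gR / sin 2θ).
v₀ = √(9.80 × 130 / sin 90.00°) = √(1274 / 1.000) = √1274.0 = 35.69 m/s.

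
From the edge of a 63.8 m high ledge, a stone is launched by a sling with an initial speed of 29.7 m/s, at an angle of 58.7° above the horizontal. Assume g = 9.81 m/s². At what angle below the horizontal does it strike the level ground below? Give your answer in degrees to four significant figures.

70.49°

Resolve: vₓ = 29.70 cos 58.7° = 15.43 m/s and v_y0 = 29.70 sin 58.7° = 25.38 m/s.
The projectile lands when y = 63.8 + (25.38) t − ½·9.81·t² = 0. Positive root: t = (25.38 + √(25.38² + 2·9.81·63.8)) / 9.81 = (25.38 + 43.54) / 9.81 = 7.025 s.
At impact: v_y = v_y0 − g t = −43.54 m/s; vₓ = 15.43 m/s.
Angle below horizontal: arctan(|v_y|/vₓ) = arctan(43.54/15.43) = 70.49°.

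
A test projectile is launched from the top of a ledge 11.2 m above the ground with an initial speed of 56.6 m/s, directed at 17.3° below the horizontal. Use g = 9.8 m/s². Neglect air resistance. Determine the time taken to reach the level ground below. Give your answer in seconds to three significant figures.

0.571 s

vₓ = 56.60 cos 17.3° = 54.04 m/s; v_y0 = −16.83 m/s (downward).
The projectile lands when y = 11.2 + (−16.83) t − ½·9.80·t² = 0. Positive root: t = (−16.83 + √(16.83² + 2·9.80·11.2)) / 9.80 = (−16.83 + 22.42) / 9.80 = 0.5706 s.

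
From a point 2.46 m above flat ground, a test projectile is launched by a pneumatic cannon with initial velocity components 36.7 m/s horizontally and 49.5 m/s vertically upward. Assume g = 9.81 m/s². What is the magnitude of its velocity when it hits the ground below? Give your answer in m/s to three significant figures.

62.0 m/s

Vertical motion (up positive, ground at y = 0): 4.905 t² − (49.50) t − 2.46 = 0, so t = (49.50 + √(49.50² + 2·9.81·2.46)) / 9.81 = (49.50 + 49.99) / 9.81 = 10.14 s.
Vertical velocity at impact: v_y = v_y0 − g t = 49.50 − 9.81 × 10.14 = −49.99 m/s.
Speed: |v| = √(vₓ² + v_y²) = √(36.70² + 49.99²) = 62.01 m/s.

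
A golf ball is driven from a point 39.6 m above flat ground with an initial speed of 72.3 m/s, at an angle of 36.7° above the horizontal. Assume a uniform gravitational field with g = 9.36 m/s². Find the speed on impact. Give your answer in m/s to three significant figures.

Horizontal component vₓ = 72.30 cos 36.7° = 57.97 m/s; vertical v_y0 = 72.30 sin 36.7° = 43.21 m/s.
With up positive and y = 0 at the ground: y(t) = 39.6 + (43.21) t − 4.680 t². Setting y = 0 and taking the positive root: t = [43.21 + √(43.21² + 2·9.36·39.6)] / 9.36 = (43.21 + 51.07) / 9.36 = 10.07 s.
Vertical velocity at impact: v_y = v_y0 − g t = 43.21 − 9.36 × 10.07 = −51.07 m/s.
Speed: |v| = √(vₓ² + v_y²) = √(57.97² + 51.07²) = 77.26 m/s.

77.3 m/s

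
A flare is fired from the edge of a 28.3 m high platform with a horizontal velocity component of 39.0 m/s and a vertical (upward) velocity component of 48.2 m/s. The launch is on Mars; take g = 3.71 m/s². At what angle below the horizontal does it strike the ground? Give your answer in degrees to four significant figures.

52.23°

With up positive and y = 0 at the ground: y(t) = 28.3 + (48.20) t − 1.855 t². Setting y = 0 and taking the positive root: t = [48.20 + √(48.20² + 2·3.71·28.3)] / 3.71 = (48.20 + 50.33) / 3.71 = 26.56 s.
At impact: v_y = v_y0 − g t = −50.33 m/s; vₓ = 39.00 m/s.
Angle below horizontal: arctan(|v_y|/vₓ) = arctan(50.33/39.00) = 52.23°.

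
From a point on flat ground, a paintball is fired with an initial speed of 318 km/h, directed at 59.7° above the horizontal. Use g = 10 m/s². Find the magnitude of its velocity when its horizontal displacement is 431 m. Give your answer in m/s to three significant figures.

Convert: 318 km/h = 318/3.6 = 88.33 m/s.
Horizontal component vₓ = 88.33 cos 59.7° = 44.57 m/s; vertical v_y0 = 88.33 sin 59.7° = 76.27 m/s.
x = vₓ t ⇒ t = 431/44.57 = 9.671 s.
Vertical velocity there: v_y = v_y0 − g t = 76.27 − 10.0 × 9.671 = −20.44 m/s.
Speed: √(vₓ² + v_y²) = √(44.57² + 20.44²) = 49.03 m/s.

49.0 m/s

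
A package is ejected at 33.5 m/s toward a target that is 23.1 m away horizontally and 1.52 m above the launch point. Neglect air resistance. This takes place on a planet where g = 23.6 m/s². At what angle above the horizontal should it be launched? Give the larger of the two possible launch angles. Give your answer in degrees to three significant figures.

Trajectory: y = x tanθ − g x² (1 + tan²θ)/(2v₀²). With x = 23.1, y = 1.52, v₀ = 33.5, g = 23.6:
5.611 tan²θ − 23.1 tanθ + (7.131) = 0.
tanθ = [23.1 ± √(23.1² − 4 × 5.611 × (7.131))] / (2 × 5.611) = (23.1 ± 19.33) / 11.22, giving tanθ = 0.3361 or 3.781.
θ = 18.58° or 75.19°; the larger is 75.19°.

75.2°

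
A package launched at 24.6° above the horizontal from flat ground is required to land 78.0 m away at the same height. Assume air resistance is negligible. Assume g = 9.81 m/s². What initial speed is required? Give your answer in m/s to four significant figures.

31.79 m/s

Level-ground range: R = v₀² sin(2θ)/g, so v₀ = √(gR / sin 2θ).
v₀ = √(9.81 × 78.0 / sin 49.20°) = √(765.2 / 0.7570) = √1010.8 = 31.79 m/s.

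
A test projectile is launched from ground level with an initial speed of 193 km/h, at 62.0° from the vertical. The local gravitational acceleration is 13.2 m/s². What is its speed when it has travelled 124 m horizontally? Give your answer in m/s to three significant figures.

48.3 m/s

Convert: 193 km/h = 193/3.6 = 53.61 m/s.
Components: vₓ = 53.61 sin 62.0° = 47.34 m/s, v_y0 = 53.61 cos 62.0° = 25.17 m/s.
x = vₓ t ⇒ t = 124/47.34 = 2.620 s.
Vertical velocity there: v_y = v_y0 − g t = 25.17 − 13.2 × 2.620 = −9.410 m/s.
Speed: √(vₓ² + v_y²) = √(47.34² + 9.410²) = 48.26 m/s.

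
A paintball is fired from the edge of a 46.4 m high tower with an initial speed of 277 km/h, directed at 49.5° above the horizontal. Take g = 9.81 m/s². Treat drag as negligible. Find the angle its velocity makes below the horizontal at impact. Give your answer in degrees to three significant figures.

Convert: 277 km/h = 277/3.6 = 76.94 m/s.
Resolve: vₓ = 76.94 cos 49.5° = 49.97 m/s and v_y0 = 76.94 sin 49.5° = 58.51 m/s.
With up positive and y = 0 at the ground: y(t) = 46.4 + (58.51) t − 4.905 t². Setting y = 0 and taking the positive root: t = [58.51 + √(58.51² + 2·9.81·46.4)] / 9.81 = (58.51 + 65.83) / 9.81 = 12.67 s.
At impact: v_y = v_y0 − g t = −65.83 m/s; vₓ = 49.97 m/s.
Angle below horizontal: arctan(|v_y|/vₓ) = arctan(65.83/49.97) = 52.80°.

52.8°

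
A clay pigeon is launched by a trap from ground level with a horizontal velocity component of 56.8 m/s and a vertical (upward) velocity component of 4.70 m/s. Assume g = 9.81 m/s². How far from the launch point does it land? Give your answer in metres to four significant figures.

54.43 m

Flight time T = 2 v_y0 / g = 0.9582 s.
Horizontal distance R = vₓ T = 56.80 × 0.9582 = 54.43 m.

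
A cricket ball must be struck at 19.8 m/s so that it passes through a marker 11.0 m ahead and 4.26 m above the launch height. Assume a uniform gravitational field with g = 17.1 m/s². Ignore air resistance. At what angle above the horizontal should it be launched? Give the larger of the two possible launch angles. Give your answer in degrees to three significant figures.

Trajectory: y = x tanθ − g x² (1 + tan²θ)/(2v₀²). With x = 11.0, y = 4.26, v₀ = 19.8, g = 17.1:
2.639 tan²θ − 11.0 tanθ + (6.899) = 0.
tanθ = [11.0 ± √(11.0² − 4 × 2.639 × (6.899))] / (2 × 2.639) = (11.0 ± 6.941) / 5.278, giving tanθ = 0.7691 or 3.399.
θ = 37.56° or 73.61°; the larger is 73.61°.

73.6°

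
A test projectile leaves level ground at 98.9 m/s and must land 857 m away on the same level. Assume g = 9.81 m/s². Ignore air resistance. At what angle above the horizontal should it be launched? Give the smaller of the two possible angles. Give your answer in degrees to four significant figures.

Level-ground range R = v₀² sin(2θ)/g ⇒ sin(2θ) = gR/v₀² = 9.81 × 857 / 98.9² = 0.8595.
2θ = 59.26° or 180° − 59.26° = 120.7°, so θ = 29.63° or 60.37°.
The smaller angle is 29.63°.

29.63°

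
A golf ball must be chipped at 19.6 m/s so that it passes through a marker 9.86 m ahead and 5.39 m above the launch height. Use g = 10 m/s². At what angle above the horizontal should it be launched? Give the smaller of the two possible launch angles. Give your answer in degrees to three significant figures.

Trajectory: y = x tanθ − g x² (1 + tan²θ)/(2v₀²). With x = 9.86, y = 5.39, v₀ = 19.6, g = 10.0:
1.265 tan²θ − 9.86 tanθ + (6.655) = 0.
tanθ = [9.86 ± √(9.86² − 4 × 1.265 × (6.655))] / (2 × 1.265) = (9.86 ± 7.971) / 2.531, giving tanθ = 0.7465 or 7.046.
θ = 36.74° or 81.92°; the smaller is 36.74°.

36.7°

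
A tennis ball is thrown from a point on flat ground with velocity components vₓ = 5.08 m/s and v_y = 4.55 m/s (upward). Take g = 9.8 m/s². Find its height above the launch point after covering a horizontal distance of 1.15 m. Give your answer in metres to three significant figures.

0.779 m

At x = 1.15 m, t = x/vₓ = 1.15/5.080 = 0.2264 s.
Height: y = v_y0 t − ½ g t² = 4.550 × 0.2264 − 4.900 × 0.2264² = 1.030 − 0.2511 = 0.7789 m.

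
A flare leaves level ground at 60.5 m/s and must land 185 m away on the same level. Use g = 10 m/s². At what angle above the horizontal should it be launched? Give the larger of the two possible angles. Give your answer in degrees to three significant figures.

74.8°

Level-ground range R = v₀² sin(2θ)/g ⇒ sin(2θ) = gR/v₀² = 10.0 × 185 / 60.5² = 0.5054.
2θ = 30.36° or 180° − 30.36° = 149.6°, so θ = 15.18° or 74.82°.
The larger angle is 74.82°.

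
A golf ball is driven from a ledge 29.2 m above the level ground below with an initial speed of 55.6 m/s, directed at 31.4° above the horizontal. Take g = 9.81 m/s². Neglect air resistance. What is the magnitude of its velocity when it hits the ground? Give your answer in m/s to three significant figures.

60.5 m/s

Horizontal component vₓ = 55.60 cos 31.4° = 47.46 m/s; vertical v_y0 = 55.60 sin 31.4° = 28.97 m/s.
Vertical motion (up positive, ground at y = 0): 4.905 t² − (28.97) t − 29.2 = 0, so t = (28.97 + √(28.97² + 2·9.81·29.2)) / 9.81 = (28.97 + 37.58) / 9.81 = 6.783 s.
Vertical velocity at impact: v_y = v_y0 − g t = 28.97 − 9.81 × 6.783 = −37.58 m/s.
Speed: |v| = √(vₓ² + v_y²) = √(47.46² + 37.58²) = 60.53 m/s.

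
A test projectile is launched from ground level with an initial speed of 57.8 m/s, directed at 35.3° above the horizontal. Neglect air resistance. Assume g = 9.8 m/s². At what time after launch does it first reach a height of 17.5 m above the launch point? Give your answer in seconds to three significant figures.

0.572 s

Horizontal component vₓ = 57.80 cos 35.3° = 47.17 m/s; vertical v_y0 = 57.80 sin 35.3° = 33.40 m/s.
Height y(t) = 33.40 t − 4.900 t² = 17.5 gives 4.900 t² − 33.40 t + 17.5 = 0.
Quadratic formula: t = (33.40 ± √772.57) / 9.80 = (33.40 ± 27.80) / 9.80 → t = 0.5719 s or 6.244 s.
The first (ascending) time is 0.5719 s.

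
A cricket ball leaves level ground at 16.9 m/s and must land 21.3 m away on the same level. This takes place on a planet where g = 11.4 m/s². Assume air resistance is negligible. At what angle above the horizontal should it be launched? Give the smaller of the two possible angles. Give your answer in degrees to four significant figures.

29.12°

R = v₀² sin 2θ / g gives sin 2θ = gR/v₀² = 11.4·21.3/16.9² = 0.8502.
2θ = 58.23° or 180° − 58.23° = 121.8°, so θ = 29.12° or 60.88°.
The smaller angle is 29.12°.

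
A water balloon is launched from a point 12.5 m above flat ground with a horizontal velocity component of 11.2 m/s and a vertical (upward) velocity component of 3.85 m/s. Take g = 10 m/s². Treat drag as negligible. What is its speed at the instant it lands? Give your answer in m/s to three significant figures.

19.8 m/s

The projectile lands when y = 12.5 + (3.850) t − ½·10.0·t² = 0. Positive root: t = (3.850 + √(3.850² + 2·10.0·12.5)) / 10.0 = (3.850 + 16.27) / 10.0 = 2.012 s.
Vertical velocity at impact: v_y = v_y0 − g t = 3.850 − 10.0 × 2.012 = −16.27 m/s.
Speed: |v| = √(vₓ² + v_y²) = √(11.20² + 16.27²) = 19.76 m/s.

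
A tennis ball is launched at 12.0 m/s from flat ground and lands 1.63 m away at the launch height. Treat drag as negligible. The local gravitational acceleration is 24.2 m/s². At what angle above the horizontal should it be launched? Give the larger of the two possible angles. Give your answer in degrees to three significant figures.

82.1°

Level-ground range R = v₀² sin(2θ)/g ⇒ sin(2θ) = gR/v₀² = 24.2 × 1.63 / 12.0² = 0.2739.
2θ = 15.90° or 180° − 15.90° = 164.1°, so θ = 7.949° or 82.05°.
The larger angle is 82.05°.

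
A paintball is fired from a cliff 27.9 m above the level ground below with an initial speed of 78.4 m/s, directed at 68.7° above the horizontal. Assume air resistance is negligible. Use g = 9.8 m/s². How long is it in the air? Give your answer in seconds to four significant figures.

15.28 s

Horizontal component vₓ = 78.40 cos 68.7° = 28.48 m/s; vertical v_y0 = 78.40 sin 68.7° = 73.04 m/s.
With up positive and y = 0 at the ground: y(t) = 27.9 + (73.04) t − 4.900 t². Setting y = 0 and taking the positive root: t = [73.04 + √(73.04² + 2·9.80·27.9)] / 9.80 = (73.04 + 76.70) / 9.80 = 15.28 s.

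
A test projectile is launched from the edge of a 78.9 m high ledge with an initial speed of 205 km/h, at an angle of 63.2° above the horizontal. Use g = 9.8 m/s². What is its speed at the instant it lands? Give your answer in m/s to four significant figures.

69.20 m/s

Convert: 205 km/h = 205/3.6 = 56.94 m/s.
Components: vₓ = 56.94 cos 63.2° = 25.67 m/s, v_y0 = 56.94 sin 63.2° = 50.83 m/s.
The projectile lands when y = 78.9 + (50.83) t − ½·9.80·t² = 0. Positive root: t = (50.83 + √(50.83² + 2·9.80·78.9)) / 9.80 = (50.83 + 64.26) / 9.80 = 11.74 s.
Vertical velocity at impact: v_y = v_y0 − g t = 50.83 − 9.80 × 11.74 = −64.26 m/s.
Speed: |v| = √(vₓ² + v_y²) = √(25.67² + 64.26²) = 69.20 m/s.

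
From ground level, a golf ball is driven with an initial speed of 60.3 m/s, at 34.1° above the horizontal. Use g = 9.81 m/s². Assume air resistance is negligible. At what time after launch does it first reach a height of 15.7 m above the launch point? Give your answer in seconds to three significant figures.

0.501 s

Components: vₓ = 60.30 cos 34.1° = 49.93 m/s, v_y0 = 60.30 sin 34.1° = 33.81 m/s.
Require v_y0 t − ½ g t² = 15.7, i.e. 4.905 t² − 33.81 t + 15.7 = 0.
t = [33.81 ± √(33.81² − 2·9.81·15.7)] / 9.81 = (33.81 ± 28.89) / 9.81, so t = 0.5008 s or t = 6.391 s.
The first (ascending) time is 0.5008 s.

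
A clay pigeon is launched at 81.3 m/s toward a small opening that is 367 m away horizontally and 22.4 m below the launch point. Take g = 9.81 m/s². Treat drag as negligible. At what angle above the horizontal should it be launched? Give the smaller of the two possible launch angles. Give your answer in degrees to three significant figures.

Trajectory: y = x tanθ − g x² (1 + tan²θ)/(2v₀²). With x = 367, y = −22.4, v₀ = 81.3, g = 9.81:
99.95 tan²θ − 367 tanθ + (77.55) = 0.
tanθ = [367 ± √(367² − 4 × 99.95 × (77.55))] / (2 × 99.95) = (367 ± 322.0) / 199.9, giving tanθ = 0.2251 or 3.447.
θ = 12.69° or 73.82°; the smaller is 12.69°.

12.7°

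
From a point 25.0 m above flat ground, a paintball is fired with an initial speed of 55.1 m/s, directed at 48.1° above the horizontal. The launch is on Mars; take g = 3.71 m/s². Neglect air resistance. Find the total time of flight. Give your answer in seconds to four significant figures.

Resolve: vₓ = 55.10 cos 48.1° = 36.80 m/s and v_y0 = 55.10 sin 48.1° = 41.01 m/s.
Vertical motion (up positive, ground at y = 0): 1.855 t² − (41.01) t − 25.0 = 0, so t = (41.01 + √(41.01² + 2·3.71·25.0)) / 3.71 = (41.01 + 43.21) / 3.71 = 22.70 s.

22.70 s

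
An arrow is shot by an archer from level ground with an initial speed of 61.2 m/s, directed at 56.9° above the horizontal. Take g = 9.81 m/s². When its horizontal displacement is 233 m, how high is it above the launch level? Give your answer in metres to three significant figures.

119 m

Components: vₓ = 61.20 cos 56.9° = 33.42 m/s, v_y0 = 61.20 sin 56.9° = 51.27 m/s.
At x = 233 m, t = x/vₓ = 233/33.42 = 6.972 s.
Height: y = v_y0 t − ½ g t² = 51.27 × 6.972 − 4.905 × 6.972² = 357.4 − 238.4 = 119.0 m.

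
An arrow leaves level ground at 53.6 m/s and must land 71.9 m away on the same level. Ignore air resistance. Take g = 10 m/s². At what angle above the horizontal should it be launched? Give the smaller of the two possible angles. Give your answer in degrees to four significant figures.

From R = (v₀²/g) sin 2θ: sin 2θ = 10.0 × 71.9 / 2873.0 = 0.2503.
2θ = 14.49° or 180° − 14.49° = 165.5°, so θ = 7.247° or 82.75°.
The smaller angle is 7.247°.

7.247°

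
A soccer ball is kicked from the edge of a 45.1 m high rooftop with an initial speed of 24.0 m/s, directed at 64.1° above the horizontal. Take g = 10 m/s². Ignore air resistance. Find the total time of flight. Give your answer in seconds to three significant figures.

5.86 s

Resolve: vₓ = 24.00 cos 64.1° = 10.48 m/s and v_y0 = 24.00 sin 64.1° = 21.59 m/s.
Vertical motion (up positive, ground at y = 0): 5.000 t² − (21.59) t − 45.1 = 0, so t = (21.59 + √(21.59² + 2·10.0·45.1)) / 10.0 = (21.59 + 36.99) / 10.0 = 5.858 s.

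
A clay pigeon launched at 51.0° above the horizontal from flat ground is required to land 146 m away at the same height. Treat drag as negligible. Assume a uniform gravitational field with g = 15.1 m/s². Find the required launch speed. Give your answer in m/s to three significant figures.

Level-ground range: R = v₀² sin(2θ)/g, so v₀ = √(gR / sin 2θ).
v₀ = √(15.1 × 146 / sin 102.0°) = √(2205 / 0.9781) = √2253.9 = 47.47 m/s.

47.5 m/s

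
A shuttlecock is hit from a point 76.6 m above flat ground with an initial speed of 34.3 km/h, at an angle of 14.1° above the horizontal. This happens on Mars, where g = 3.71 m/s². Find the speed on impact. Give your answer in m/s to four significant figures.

25.67 m/s

Convert: 34.3 km/h = 34.3/3.6 = 9.528 m/s.
Components: vₓ = 9.528 cos 14.1° = 9.241 m/s, v_y0 = 9.528 sin 14.1° = 2.321 m/s.
The projectile lands when y = 76.6 + (2.321) t − ½·3.71·t² = 0. Positive root: t = (2.321 + √(2.321² + 2·3.71·76.6)) / 3.71 = (2.321 + 23.95) / 3.71 = 7.082 s.
Vertical velocity at impact: v_y = v_y0 − g t = 2.321 − 3.71 × 7.082 = −23.95 m/s.
Speed: |v| = √(vₓ² + v_y²) = √(9.241² + 23.95²) = 25.67 m/s.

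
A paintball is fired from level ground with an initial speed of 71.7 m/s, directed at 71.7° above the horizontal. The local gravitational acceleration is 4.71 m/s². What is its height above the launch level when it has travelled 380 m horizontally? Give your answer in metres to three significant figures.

Resolve: vₓ = 71.70 cos 71.7° = 22.51 m/s and v_y0 = 71.70 sin 71.7° = 68.07 m/s.
At x = 380 m, t = x/vₓ = 380/22.51 = 16.88 s.
Height: y = v_y0 t − ½ g t² = 68.07 × 16.88 − 2.355 × 16.88² = 1149 − 670.9 = 478.1 m.

478 m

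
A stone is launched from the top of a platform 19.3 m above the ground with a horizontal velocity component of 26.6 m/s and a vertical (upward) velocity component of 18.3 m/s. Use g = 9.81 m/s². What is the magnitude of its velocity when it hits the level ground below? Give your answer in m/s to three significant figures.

37.7 m/s

Vertical motion (up positive, ground at y = 0): 4.905 t² − (18.30) t − 19.3 = 0, so t = (18.30 + √(18.30² + 2·9.81·19.3)) / 9.81 = (18.30 + 26.71) / 9.81 = 4.588 s.
Vertical velocity at impact: v_y = v_y0 − g t = 18.30 − 9.81 × 4.588 = −26.71 m/s.
Speed: |v| = √(vₓ² + v_y²) = √(26.60² + 26.71²) = 37.70 m/s.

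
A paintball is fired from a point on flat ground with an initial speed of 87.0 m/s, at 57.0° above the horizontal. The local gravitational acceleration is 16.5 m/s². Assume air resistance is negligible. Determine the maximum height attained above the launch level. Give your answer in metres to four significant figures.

161.3 m

Components: vₓ = 87.00 cos 57.0° = 47.38 m/s, v_y0 = 87.00 sin 57.0° = 72.96 m/s.
At the apex v_y = 0, so H = v_y0²/(2g) = 72.96²/33.00 = 161.3 m.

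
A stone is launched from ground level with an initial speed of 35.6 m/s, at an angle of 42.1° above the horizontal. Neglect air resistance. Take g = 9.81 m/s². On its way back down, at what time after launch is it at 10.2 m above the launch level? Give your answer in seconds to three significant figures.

Horizontal component vₓ = 35.60 cos 42.1° = 26.41 m/s; vertical v_y0 = 35.60 sin 42.1° = 23.87 m/s.
Set y = v_y0 t − ½ g t² = 10.2: 4.905 t² − 23.87 t + 10.2 = 0.
t = [23.87 ± √(23.87² − 2·9.81·10.2)] / 9.81 = (23.87 ± 19.22) / 9.81, so t = 0.4734 s or t = 4.392 s.
The descending-branch root is 4.392 s.

4.39 s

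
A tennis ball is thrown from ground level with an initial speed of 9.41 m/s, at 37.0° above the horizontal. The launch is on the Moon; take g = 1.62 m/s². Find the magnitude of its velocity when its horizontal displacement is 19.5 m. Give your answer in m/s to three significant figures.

7.66 m/s

Components: vₓ = 9.410 cos 37.0° = 7.515 m/s, v_y0 = 9.410 sin 37.0° = 5.663 m/s.
x = vₓ t ⇒ t = 19.5/7.515 = 2.595 s.
Vertical velocity there: v_y = v_y0 − g t = 5.663 − 1.62 × 2.595 = 1.460 m/s.
Speed: √(vₓ² + v_y²) = √(7.515² + 1.460²) = 7.656 m/s.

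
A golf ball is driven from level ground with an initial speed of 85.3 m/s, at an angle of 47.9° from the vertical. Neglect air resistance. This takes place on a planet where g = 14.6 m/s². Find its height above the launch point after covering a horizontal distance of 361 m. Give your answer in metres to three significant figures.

88.7 m

Components: vₓ = 85.30 sin 47.9° = 63.29 m/s, v_y0 = 85.30 cos 47.9° = 57.19 m/s.
x = vₓ t ⇒ t = 361/63.29 = 5.704 s.
Height: y = v_y0 t − ½ g t² = 57.19 × 5.704 − 7.300 × 5.704² = 326.2 − 237.5 = 88.69 m.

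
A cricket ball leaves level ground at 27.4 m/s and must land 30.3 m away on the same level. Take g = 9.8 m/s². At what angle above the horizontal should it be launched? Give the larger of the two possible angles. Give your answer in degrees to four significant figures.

Level-ground range R = v₀² sin(2θ)/g ⇒ sin(2θ) = gR/v₀² = 9.80 × 30.3 / 27.4² = 0.3955.
2θ = 23.30° or 180° − 23.30° = 156.7°, so θ = 11.65° or 78.35°.
The larger angle is 78.35°.

78.35°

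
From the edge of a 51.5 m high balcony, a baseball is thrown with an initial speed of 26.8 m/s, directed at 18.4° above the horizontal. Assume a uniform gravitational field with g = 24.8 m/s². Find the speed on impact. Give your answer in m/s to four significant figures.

57.21 m/s

Resolve: vₓ = 26.80 cos 18.4° = 25.43 m/s and v_y0 = 26.80 sin 18.4° = 8.459 m/s.
With up positive and y = 0 at the ground: y(t) = 51.5 + (8.459) t − 12.40 t². Setting y = 0 and taking the positive root: t = [8.459 + √(8.459² + 2·24.8·51.5)] / 24.8 = (8.459 + 51.24) / 24.8 = 2.407 s.
Vertical velocity at impact: v_y = v_y0 − g t = 8.459 − 24.8 × 2.407 = −51.24 m/s.
Speed: |v| = √(vₓ² + v_y²) = √(25.43² + 51.24²) = 57.21 m/s.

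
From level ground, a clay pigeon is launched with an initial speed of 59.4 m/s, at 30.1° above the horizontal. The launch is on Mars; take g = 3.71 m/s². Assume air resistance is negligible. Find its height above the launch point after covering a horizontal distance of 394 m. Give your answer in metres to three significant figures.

119 m

Horizontal component vₓ = 59.40 cos 30.1° = 51.39 m/s; vertical v_y0 = 59.40 sin 30.1° = 29.79 m/s.
Time to reach x = 394 m: t = x/vₓ = 394/51.39 = 7.667 s.
Height: y = v_y0 t − ½ g t² = 29.79 × 7.667 − 1.855 × 7.667² = 228.4 − 109.0 = 119.4 m.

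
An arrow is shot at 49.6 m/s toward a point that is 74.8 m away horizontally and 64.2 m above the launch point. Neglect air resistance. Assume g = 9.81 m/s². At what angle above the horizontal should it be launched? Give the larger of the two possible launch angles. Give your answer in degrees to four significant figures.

Trajectory: y = x tanθ − g x² (1 + tan²θ)/(2v₀²). With x = 74.8, y = 64.2, v₀ = 49.6, g = 9.81:
11.16 tan²θ − 74.8 tanθ + (75.36) = 0.
tanθ = [74.8 ± √(74.8² − 4 × 11.16 × (75.36))] / (2 × 11.16) = (74.8 ± 47.25) / 22.31, giving tanθ = 1.235 or 5.471.
θ = 51.00° or 79.64°; the larger is 79.64°.

79.64°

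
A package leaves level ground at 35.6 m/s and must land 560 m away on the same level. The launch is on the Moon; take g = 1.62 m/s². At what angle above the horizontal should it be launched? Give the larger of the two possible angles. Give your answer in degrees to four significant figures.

From R = (v₀²/g) sin 2θ: sin 2θ = 1.62 × 560 / 1267.4 = 0.7158.
2θ = 45.71° or 180° − 45.71° = 134.3°, so θ = 22.86° or 67.14°.
The larger angle is 67.14°.

67.14°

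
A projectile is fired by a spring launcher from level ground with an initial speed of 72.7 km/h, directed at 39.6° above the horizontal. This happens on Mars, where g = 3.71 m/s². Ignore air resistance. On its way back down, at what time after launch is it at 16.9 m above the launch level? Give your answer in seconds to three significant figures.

5.18 s

Convert: 72.7 km/h = 72.7/3.6 = 20.19 m/s.
Resolve: vₓ = 20.19 cos 39.6° = 15.56 m/s and v_y0 = 20.19 sin 39.6° = 12.87 m/s.
Require v_y0 t − ½ g t² = 16.9, i.e. 1.855 t² − 12.87 t + 16.9 = 0.
Quadratic formula: t = (12.87 ± √40.301) / 3.71 = (12.87 ± 6.348) / 3.71 → t = 1.759 s or 5.181 s.
The descending-branch root is 5.181 s.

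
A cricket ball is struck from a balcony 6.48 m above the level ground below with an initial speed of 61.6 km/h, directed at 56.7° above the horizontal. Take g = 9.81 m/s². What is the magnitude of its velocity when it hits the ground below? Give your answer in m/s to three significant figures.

Convert: 61.6 km/h = 61.6/3.6 = 17.11 m/s.
Horizontal component vₓ = 17.11 cos 56.7° = 9.394 m/s; vertical v_y0 = 17.11 sin 56.7° = 14.30 m/s.
Vertical motion (up positive, ground at y = 0): 4.905 t² − (14.30) t − 6.48 = 0, so t = (14.30 + √(14.30² + 2·9.81·6.48)) / 9.81 = (14.30 + 18.21) / 9.81 = 3.314 s.
Vertical velocity at impact: v_y = v_y0 − g t = 14.30 − 9.81 × 3.314 = −18.21 m/s.
Speed: |v| = √(vₓ² + v_y²) = √(9.394² + 18.21²) = 20.49 m/s.

20.5 m/s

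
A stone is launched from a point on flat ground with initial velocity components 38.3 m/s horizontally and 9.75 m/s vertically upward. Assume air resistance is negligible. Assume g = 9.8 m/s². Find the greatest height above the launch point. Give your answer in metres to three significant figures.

4.85 m

Maximum height: H = v_y0² / (2g) = 9.750² / (2 × 9.80) = 4.850 m.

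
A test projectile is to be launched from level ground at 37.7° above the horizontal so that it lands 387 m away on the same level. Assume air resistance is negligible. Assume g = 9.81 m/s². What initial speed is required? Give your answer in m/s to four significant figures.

62.64 m/s

Level-ground range: R = v₀² sin(2θ)/g, so v₀ = √(gR / sin 2θ).
v₀ = √(9.81 × 387 / sin 75.40°) = √(3796 / 0.9677) = √3923.2 = 62.64 m/s.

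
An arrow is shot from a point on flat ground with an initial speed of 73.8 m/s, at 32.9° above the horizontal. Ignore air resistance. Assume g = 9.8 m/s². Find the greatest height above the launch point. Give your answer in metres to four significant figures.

Resolve: vₓ = 73.80 cos 32.9° = 61.96 m/s and v_y0 = 73.80 sin 32.9° = 40.09 m/s.
Peak height H = v_y0² / (2g) = 1606.9 / 19.60 = 81.99 m.

81.99 m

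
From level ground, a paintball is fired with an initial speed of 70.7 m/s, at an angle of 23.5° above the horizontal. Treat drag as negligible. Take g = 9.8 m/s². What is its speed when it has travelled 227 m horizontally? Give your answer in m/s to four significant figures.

65.12 m/s

Horizontal component vₓ = 70.70 cos 23.5° = 64.84 m/s; vertical v_y0 = 70.70 sin 23.5° = 28.19 m/s.
Time to reach x = 227 m: t = x/vₓ = 227/64.84 = 3.501 s.
Vertical velocity there: v_y = v_y0 − g t = 28.19 − 9.80 × 3.501 = −6.120 m/s.
Speed: √(vₓ² + v_y²) = √(64.84² + 6.120²) = 65.12 m/s.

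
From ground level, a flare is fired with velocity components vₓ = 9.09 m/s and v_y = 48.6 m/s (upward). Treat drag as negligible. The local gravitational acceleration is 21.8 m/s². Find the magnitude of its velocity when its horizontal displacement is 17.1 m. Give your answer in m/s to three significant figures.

11.8 m/s

x = vₓ t ⇒ t = 17.1/9.090 = 1.881 s.
Vertical velocity there: v_y = v_y0 − g t = 48.60 − 21.8 × 1.881 = 7.590 m/s.
Speed: √(vₓ² + v_y²) = √(9.090² + 7.590²) = 11.84 m/s.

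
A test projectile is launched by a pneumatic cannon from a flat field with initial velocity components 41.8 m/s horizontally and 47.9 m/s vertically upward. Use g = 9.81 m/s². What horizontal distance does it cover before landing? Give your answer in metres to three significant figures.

Flight time T = 2 v_y0 / g = 9.766 s.
Range: R = vₓ T = 41.80 × 9.766 = 408.2 m.

408 m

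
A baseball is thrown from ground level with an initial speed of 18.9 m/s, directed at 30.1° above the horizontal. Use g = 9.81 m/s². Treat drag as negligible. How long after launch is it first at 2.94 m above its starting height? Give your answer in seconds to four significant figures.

0.3881 s

Components: vₓ = 18.90 cos 30.1° = 16.35 m/s, v_y0 = 18.90 sin 30.1° = 9.479 m/s.
Height y(t) = 9.479 t − 4.905 t² = 2.94 gives 4.905 t² − 9.479 t + 2.94 = 0.
Quadratic formula: t = (9.479 ± √32.160) / 9.81 = (9.479 ± 5.671) / 9.81 → t = 0.3881 s or 1.544 s.
The first (ascending) time is 0.3881 s.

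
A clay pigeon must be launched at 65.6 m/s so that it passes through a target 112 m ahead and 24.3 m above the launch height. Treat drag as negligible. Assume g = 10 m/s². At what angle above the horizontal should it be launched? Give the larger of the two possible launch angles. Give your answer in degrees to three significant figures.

Trajectory: y = x tanθ − g x² (1 + tan²θ)/(2v₀²). With x = 112, y = 24.3, v₀ = 65.6, g = 10.0:
14.57 tan²θ − 112 tanθ + (38.87) = 0.
tanθ = [112 ± √(112² − 4 × 14.57 × (38.87))] / (2 × 14.57) = (112 ± 101.4) / 29.15, giving tanθ = 0.3644 or 7.320.
θ = 20.02° or 82.22°; the larger is 82.22°.

82.2°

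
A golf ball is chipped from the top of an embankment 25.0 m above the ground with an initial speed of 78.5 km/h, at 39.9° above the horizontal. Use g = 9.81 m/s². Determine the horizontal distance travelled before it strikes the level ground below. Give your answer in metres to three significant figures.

Convert: 78.5 km/h = 78.5/3.6 = 21.81 m/s.
vₓ = 21.81 cos 39.9° = 16.73 m/s; v_y0 = 21.81 sin 39.9° = 13.99 m/s.
With up positive and y = 0 at the ground: y(t) = 25.0 + (13.99) t − 4.905 t². Setting y = 0 and taking the positive root: t = [13.99 + √(13.99² + 2·9.81·25.0)] / 9.81 = (13.99 + 26.19) / 9.81 = 4.096 s.
Horizontal distance: R = vₓ t = 16.73 × 4.096 = 68.52 m.

68.5 m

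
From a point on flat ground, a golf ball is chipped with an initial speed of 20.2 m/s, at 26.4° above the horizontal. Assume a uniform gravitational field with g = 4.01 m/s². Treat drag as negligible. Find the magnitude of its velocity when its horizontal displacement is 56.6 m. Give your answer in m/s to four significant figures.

Horizontal component vₓ = 20.20 cos 26.4° = 18.09 m/s; vertical v_y0 = 20.20 sin 26.4° = 8.982 m/s.
x = vₓ t ⇒ t = 56.6/18.09 = 3.128 s.
Vertical velocity there: v_y = v_y0 − g t = 8.982 − 4.01 × 3.128 = −3.563 m/s.
Speed: √(vₓ² + v_y²) = √(18.09² + 3.563²) = 18.44 m/s.

18.44 m/s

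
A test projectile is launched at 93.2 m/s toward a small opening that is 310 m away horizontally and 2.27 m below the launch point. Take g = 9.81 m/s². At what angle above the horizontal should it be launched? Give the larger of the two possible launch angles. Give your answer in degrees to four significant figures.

79.77°

Trajectory: y = x tanθ − g x² (1 + tan²θ)/(2v₀²). With x = 310, y = −2.27, v₀ = 93.2, g = 9.81:
54.27 tan²θ − 310 tanθ + (52.00) = 0.
tanθ = [310 ± √(310² − 4 × 54.27 × (52.00))] / (2 × 54.27) = (310 ± 291.2) / 108.5, giving tanθ = 0.1730 or 5.540.
θ = 9.813° or 79.77°; the larger is 79.77°.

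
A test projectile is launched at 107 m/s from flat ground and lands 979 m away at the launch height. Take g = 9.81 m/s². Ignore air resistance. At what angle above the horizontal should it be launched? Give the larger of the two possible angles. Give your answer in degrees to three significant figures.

61.5°

From R = (v₀²/g) sin 2θ: sin 2θ = 9.81 × 979 / 11449 = 0.8388.
2θ = 57.02° or 180° − 57.02° = 123.0°, so θ = 28.51° or 61.49°.
The larger angle is 61.49°.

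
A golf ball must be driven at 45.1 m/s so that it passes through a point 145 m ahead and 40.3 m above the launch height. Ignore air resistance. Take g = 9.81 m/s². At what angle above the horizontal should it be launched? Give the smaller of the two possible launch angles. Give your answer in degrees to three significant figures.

Trajectory: y = x tanθ − g x² (1 + tan²θ)/(2v₀²). With x = 145, y = 40.3, v₀ = 45.1, g = 9.81:
50.70 tan²θ − 145 tanθ + (91.00) = 0.
tanθ = [145 ± √(145² − 4 × 50.70 × (91.00))] / (2 × 50.70) = (145 ± 50.69) / 101.4, giving tanθ = 0.9301 or 1.930.
θ = 42.92° or 62.61°; the smaller is 42.92°.

42.9°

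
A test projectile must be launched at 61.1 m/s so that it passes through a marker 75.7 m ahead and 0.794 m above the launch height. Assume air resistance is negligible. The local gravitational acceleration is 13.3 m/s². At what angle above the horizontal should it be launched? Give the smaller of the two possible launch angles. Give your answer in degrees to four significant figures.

Trajectory: y = x tanθ − g x² (1 + tan²θ)/(2v₀²). With x = 75.7, y = 0.794, v₀ = 61.1, g = 13.3:
10.21 tan²θ − 75.7 tanθ + (11.00) = 0.
tanθ = [75.7 ± √(75.7² − 4 × 10.21 × (11.00))] / (2 × 10.21) = (75.7 ± 72.67) / 20.42, giving tanθ = 0.1483 or 7.268.
θ = 8.435° or 82.17°; the smaller is 8.435°.

8.435°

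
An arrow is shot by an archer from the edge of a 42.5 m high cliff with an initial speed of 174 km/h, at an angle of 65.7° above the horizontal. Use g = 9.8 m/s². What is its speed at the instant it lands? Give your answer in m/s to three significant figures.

Convert: 174 km/h = 174/3.6 = 48.33 m/s.
Resolve: vₓ = 48.33 cos 65.7° = 19.89 m/s and v_y0 = 48.33 sin 65.7° = 44.05 m/s.
With up positive and y = 0 at the ground: y(t) = 42.5 + (44.05) t − 4.900 t². Setting y = 0 and taking the positive root: t = [44.05 + √(44.05² + 2·9.80·42.5)] / 9.80 = (44.05 + 52.66) / 9.80 = 9.869 s.
Vertical velocity at impact: v_y = v_y0 − g t = 44.05 − 9.80 × 9.869 = −52.66 m/s.
Speed: |v| = √(vₓ² + v_y²) = √(19.89² + 52.66²) = 56.29 m/s.

56.3 m/s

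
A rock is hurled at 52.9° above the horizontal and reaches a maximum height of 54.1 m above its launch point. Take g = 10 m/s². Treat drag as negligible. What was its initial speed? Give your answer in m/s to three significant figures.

41.2 m/s

At the peak v_y = 0, so v_y0 = √(2gH) = √(2 × 10.0 × 54.1) = 32.89 m/s.
v_y0 = v₀ sin θ ⇒ v₀ = 32.89 / sin 52.9° = 41.24 m/s.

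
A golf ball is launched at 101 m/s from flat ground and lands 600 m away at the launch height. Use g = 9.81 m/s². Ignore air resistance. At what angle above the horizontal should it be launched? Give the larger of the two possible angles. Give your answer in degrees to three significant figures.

72.4°

Level-ground range R = v₀² sin(2θ)/g ⇒ sin(2θ) = gR/v₀² = 9.81 × 600 / 101² = 0.5770.
2θ = 35.24° or 180° − 35.24° = 144.8°, so θ = 17.62° or 72.38°.
The larger angle is 72.38°.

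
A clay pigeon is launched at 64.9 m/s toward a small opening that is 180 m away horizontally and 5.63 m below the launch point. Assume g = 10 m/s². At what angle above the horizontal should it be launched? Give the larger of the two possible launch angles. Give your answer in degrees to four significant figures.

Trajectory: y = x tanθ − g x² (1 + tan²θ)/(2v₀²). With x = 180, y = −5.63, v₀ = 64.9, g = 10.0:
38.46 tan²θ − 180 tanθ + (32.83) = 0.
tanθ = [180 ± √(180² − 4 × 38.46 × (32.83))] / (2 × 38.46) = (180 ± 165.4) / 76.92, giving tanθ = 0.1901 or 4.490.
θ = 10.76° or 77.44°; the larger is 77.44°.

77.44°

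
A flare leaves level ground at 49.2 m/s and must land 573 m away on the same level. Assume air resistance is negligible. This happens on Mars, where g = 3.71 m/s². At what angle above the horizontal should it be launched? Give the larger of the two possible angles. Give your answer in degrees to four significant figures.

59.29°

R = v₀² sin 2θ / g gives sin 2θ = gR/v₀² = 3.71·573/49.2² = 0.8782.
2θ = 61.43° or 180° − 61.43° = 118.6°, so θ = 30.71° or 59.29°.
The larger angle is 59.29°.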